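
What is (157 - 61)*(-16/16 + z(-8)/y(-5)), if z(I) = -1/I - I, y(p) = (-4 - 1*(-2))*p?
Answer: -18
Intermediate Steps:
y(p) = -2*p (y(p) = (-4 + 2)*p = -2*p)
z(I) = -I - 1/I
(157 - 61)*(-16/16 + z(-8)/y(-5)) = (157 - 61)*(-16/16 + (-1*(-8) - 1/(-8))/((-2*(-5)))) = 96*(-16*1/16 + (8 - 1*(-⅛))/10) = 96*(-1 + (8 + ⅛)*(⅒)) = 96*(-1 + (65/8)*(⅒)) = 96*(-1 + 13/16) = 96*(-3/16) = -18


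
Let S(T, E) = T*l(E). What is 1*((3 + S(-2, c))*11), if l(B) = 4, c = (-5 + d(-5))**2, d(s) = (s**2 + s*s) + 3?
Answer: -55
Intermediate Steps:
d(s) = 3 + 2*s**2 (d(s) = (s**2 + s**2) + 3 = 2*s**2 + 3 = 3 + 2*s**2)
c = 2304 (c = (-5 + (3 + 2*(-5)**2))**2 = (-5 + (3 + 2*25))**2 = (-5 + (3 + 50))**2 = (-5 + 53)**2 = 48**2 = 2304)
S(T, E) = 4*T (S(T, E) = T*4 = 4*T)
1*((3 + S(-2, c))*11) = 1*((3 + 4*(-2))*11) = 1*((3 - 8)*11) = 1*(-5*11) = 1*(-55) = -55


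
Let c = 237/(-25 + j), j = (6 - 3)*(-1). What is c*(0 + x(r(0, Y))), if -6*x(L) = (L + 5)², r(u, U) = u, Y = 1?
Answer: 1975/56 ≈ 35.268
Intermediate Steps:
j = -3 (j = 3*(-1) = -3)
x(L) = -(5 + L)²/6 (x(L) = -(L + 5)²/6 = -(5 + L)²/6)
c = -237/28 (c = 237/(-25 - 3) = 237/(-28) = 237*(-1/28) = -237/28 ≈ -8.4643)
c*(0 + x(r(0, Y))) = -237*(0 - (5 + 0)²/6)/28 = -237*(0 - ⅙*5²)/28 = -237*(0 - ⅙*25)/28 = -237*(0 - 25/6)/28 = -237/28*(-25/6) = 1975/56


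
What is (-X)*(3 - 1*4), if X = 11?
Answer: 11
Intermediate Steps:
(-X)*(3 - 1*4) = (-1*11)*(3 - 1*4) = -11*(3 - 4) = -11*(-1) = 11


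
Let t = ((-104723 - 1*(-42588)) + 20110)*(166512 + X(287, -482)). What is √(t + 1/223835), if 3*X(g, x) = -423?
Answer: 2*I*√87575242762376997010/223835 ≈ 83617.0*I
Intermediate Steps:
X(g, x) = -141 (X(g, x) = (⅓)*(-423) = -141)
t = -6991741275 (t = ((-104723 - 1*(-42588)) + 20110)*(166512 - 141) = ((-104723 + 42588) + 20110)*166371 = (-62135 + 20110)*166371 = -42025*166371 = -6991741275)
√(t + 1/223835) = √(-6991741275 + 1/223835) = √(-1564996408289624/223835) = 2*I*√87575242762376997010/223835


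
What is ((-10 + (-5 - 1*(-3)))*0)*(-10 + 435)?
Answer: 0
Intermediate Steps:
((-10 + (-5 - 1*(-3)))*0)*(-10 + 435) = ((-10 + (-5 + 3))*0)*425 = ((-10 - 2)*0)*425 = -12*0*425 = 0*425 = 0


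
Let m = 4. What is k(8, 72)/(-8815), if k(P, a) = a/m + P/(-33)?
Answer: -586/290895 ≈ -0.0020145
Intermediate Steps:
k(P, a) = -P/33 + a/4 (k(P, a) = a/4 + P/(-33) = a*(1/4) + P*(-1/33) = a/4 - P/33 = -P/33 + a/4)
k(8, 72)/(-8815) = (-1/33*8 + (1/4)*72)/(-8815) = (-8/33 + 18)*(-1/8815) = (586/33)*(-1/8815) = -586/290895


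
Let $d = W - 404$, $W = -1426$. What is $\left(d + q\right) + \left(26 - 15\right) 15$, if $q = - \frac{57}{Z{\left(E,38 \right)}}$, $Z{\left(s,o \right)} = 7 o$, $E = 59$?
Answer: $- \frac{23313}{14} \approx -1665.2$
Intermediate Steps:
$q = - \frac{3}{14}$ ($q = - \frac{57}{7 \cdot 38} = - \frac{57}{266} = \left(-57\right) \frac{1}{266} = - \frac{3}{14} \approx -0.21429$)
$d = -1830$ ($d = -1426 - 404 = -1830$)
$\left(d + q\right) + \left(26 - 15\right) 15 = \left(-1830 - \frac{3}{14}\right) + \left(26 - 15\right) 15 = - \frac{25623}{14} + 11 \cdot 15 = - \frac{25623}{14} + 165 = - \frac{23313}{14}$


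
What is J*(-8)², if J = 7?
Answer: 448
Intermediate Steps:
J*(-8)² = 7*(-8)² = 7*64 = 448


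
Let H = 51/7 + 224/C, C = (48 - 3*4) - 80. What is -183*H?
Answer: -30927/77 ≈ -401.65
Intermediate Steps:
C = -44 (C = (48 - 12) - 80 = 36 - 80 = -44)
H = 169/77 (H = 51/7 + 224/(-44) = 51*(1/7) + 224*(-1/44) = 51/7 - 56/11 = 169/77 ≈ 2.1948)
-183*H = -183*169/77 = -30927/77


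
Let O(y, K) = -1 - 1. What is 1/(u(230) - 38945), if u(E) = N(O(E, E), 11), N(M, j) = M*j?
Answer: -1/38967 ≈ -2.5663e-5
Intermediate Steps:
O(y, K) = -2
u(E) = -22 (u(E) = -2*11 = -22)
1/(u(230) - 38945) = 1/(-22 - 38945) = 1/(-38967) = -1/38967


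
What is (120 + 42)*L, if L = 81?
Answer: 13122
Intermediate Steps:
(120 + 42)*L = (120 + 42)*81 = 162*81 = 13122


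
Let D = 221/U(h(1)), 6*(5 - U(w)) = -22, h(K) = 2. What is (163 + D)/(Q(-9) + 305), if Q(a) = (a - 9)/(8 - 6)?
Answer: 377/592 ≈ 0.63682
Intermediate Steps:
Q(a) = -9/2 + a/2 (Q(a) = (-9 + a)/2 = (-9 + a)*(½) = -9/2 + a/2)
U(w) = 26/3 (U(w) = 5 - ⅙*(-22) = 5 + 11/3 = 26/3)
D = 51/2 (D = 221/(26/3) = 221*(3/26) = 51/2 ≈ 25.500)
(163 + D)/(Q(-9) + 305) = (163 + 51/2)/((-9/2 + (½)*(-9)) + 305) = 377/(2*((-9/2 - 9/2) + 305)) = 377/(2*(-9 + 305)) = (377/2)/296 = (377/2)*(1/296) = 377/592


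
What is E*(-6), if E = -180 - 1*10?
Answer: 1140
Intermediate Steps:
E = -190 (E = -180 - 10 = -190)
E*(-6) = -190*(-6) = 1140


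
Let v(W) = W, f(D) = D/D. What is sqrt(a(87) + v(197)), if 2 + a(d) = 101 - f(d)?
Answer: sqrt(295) ≈ 17.176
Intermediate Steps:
f(D) = 1
a(d) = 98 (a(d) = -2 + (101 - 1*1) = -2 + (101 - 1) = -2 + 100 = 98)
sqrt(a(87) + v(197)) = sqrt(98 + 197) = sqrt(295)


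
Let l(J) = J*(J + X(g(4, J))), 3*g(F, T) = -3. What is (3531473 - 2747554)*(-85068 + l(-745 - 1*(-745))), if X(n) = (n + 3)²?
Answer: -66686421492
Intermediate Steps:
g(F, T) = -1 (g(F, T) = (⅓)*(-3) = -1)
X(n) = (3 + n)²
l(J) = J*(4 + J) (l(J) = J*(J + (3 - 1)²) = J*(J + 2²) = J*(J + 4) = J*(4 + J))
(3531473 - 2747554)*(-85068 + l(-745 - 1*(-745))) = (3531473 - 2747554)*(-85068 + (-745 - 1*(-745))*(4 + (-745 - 1*(-745)))) = 783919*(-85068 + (-745 + 745)*(4 + (-745 + 745))) = 783919*(-85068 + 0*(4 + 0)) = 783919*(-85068 + 0*4) = 783919*(-85068 + 0) = 783919*(-85068) = -66686421492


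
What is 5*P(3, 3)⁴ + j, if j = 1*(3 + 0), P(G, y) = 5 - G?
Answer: 83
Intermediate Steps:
j = 3 (j = 1*3 = 3)
5*P(3, 3)⁴ + j = 5*(5 - 1*3)⁴ + 3 = 5*(5 - 3)⁴ + 3 = 5*2⁴ + 3 = 5*16 + 3 = 80 + 3 = 83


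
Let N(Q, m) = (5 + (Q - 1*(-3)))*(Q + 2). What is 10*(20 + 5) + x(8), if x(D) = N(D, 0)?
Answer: 410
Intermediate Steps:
N(Q, m) = (2 + Q)*(8 + Q) (N(Q, m) = (5 + (Q + 3))*(2 + Q) = (5 + (3 + Q))*(2 + Q) = (8 + Q)*(2 + Q) = (2 + Q)*(8 + Q))
x(D) = 16 + D² + 10*D
10*(20 + 5) + x(8) = 10*(20 + 5) + (16 + 8² + 10*8) = 10*25 + (16 + 64 + 80) = 250 + 160 = 410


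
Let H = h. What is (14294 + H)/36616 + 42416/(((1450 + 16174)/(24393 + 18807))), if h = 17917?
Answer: 8386833943233/80665048 ≈ 1.0397e+5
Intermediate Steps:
H = 17917
(14294 + H)/36616 + 42416/(((1450 + 16174)/(24393 + 18807))) = (14294 + 17917)/36616 + 42416/(((1450 + 16174)/(24393 + 18807))) = 32211*(1/36616) + 42416/((17624/43200)) = 32211/36616 + 42416/((17624*(1/43200))) = 32211/36616 + 42416/(2203/5400) = 32211/36616 + 42416*(5400/2203) = 32211/36616 + 229046400/2203 = 8386833943233/80665048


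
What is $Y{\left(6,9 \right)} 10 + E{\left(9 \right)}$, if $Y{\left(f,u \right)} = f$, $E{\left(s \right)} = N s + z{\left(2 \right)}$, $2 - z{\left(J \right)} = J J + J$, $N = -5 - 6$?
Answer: $-43$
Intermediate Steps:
$N = -11$
$z{\left(J \right)} = 2 - J - J^{2}$ ($z{\left(J \right)} = 2 - \left(J J + J\right) = 2 - \left(J^{2} + J\right) = 2 - \left(J + J^{2}\right) = 2 - J - J^{2}$)
$E{\left(s \right)} = -4 - 11 s$ ($E{\left(s \right)} = - 11 s - 4 = -4 - 11 s$)
$Y{\left(6,9 \right)} 10 + E{\left(9 \right)} = 6 \cdot 10 - 103 = 60 - 103 = -43$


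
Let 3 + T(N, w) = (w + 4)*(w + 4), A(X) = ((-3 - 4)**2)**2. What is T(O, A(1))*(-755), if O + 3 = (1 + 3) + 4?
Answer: -4366936610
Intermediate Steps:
O = 5 (O = -3 + ((1 + 3) + 4) = -3 + (4 + 4) = -3 + 8 = 5)
A(X) = 2401 (A(X) = ((-7)**2)**2 = 49**2 = 2401)
T(N, w) = -3 + (4 + w)**2 (T(N, w) = -3 + (w + 4)*(w + 4) = -3 + (4 + w)*(4 + w) = -3 + (4 + w)**2)
T(O, A(1))*(-755) = (-3 + (4 + 2401)**2)*(-755) = (-3 + 2405**2)*(-755) = (-3 + 5784025)*(-755) = 5784022*(-755) = -4366936610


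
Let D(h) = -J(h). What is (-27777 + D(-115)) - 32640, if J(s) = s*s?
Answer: -73642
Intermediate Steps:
J(s) = s²
D(h) = -h²
(-27777 + D(-115)) - 32640 = (-27777 - 1*(-115)²) - 32640 = (-27777 - 1*13225) - 32640 = (-27777 - 13225) - 32640 = -41002 - 32640 = -73642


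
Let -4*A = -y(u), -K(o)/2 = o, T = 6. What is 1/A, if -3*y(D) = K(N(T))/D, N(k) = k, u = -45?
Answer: -45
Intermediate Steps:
K(o) = -2*o
y(D) = 4/D (y(D) = -(-2*6)/(3*D) = -(-4)/D = 4/D)
A = -1/45 (A = -(-1)*4/(-45)/4 = -(-1)*4*(-1/45)/4 = -(-1)*(-4)/(4*45) = -¼*4/45 = -1/45 ≈ -0.022222)
1/A = 1/(-1/45) = -45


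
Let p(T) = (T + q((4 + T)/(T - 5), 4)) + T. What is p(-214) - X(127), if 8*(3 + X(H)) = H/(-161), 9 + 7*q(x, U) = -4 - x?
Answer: -40138425/94024 ≈ -426.90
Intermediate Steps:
q(x, U) = -13/7 - x/7 (q(x, U) = -9/7 + (-4 - x)/7 = -9/7 + (-4/7 - x/7) = -13/7 - x/7)
X(H) = -3 - H/1288 (X(H) = -3 + (H/(-161))/8 = -3 + (H*(-1/161))/8 = -3 + (-H/161)/8 = -3 - H/1288)
p(T) = -13/7 + 2*T - (4 + T)/(7*(-5 + T)) (p(T) = (T + (-13/7 - (4 + T)/(7*(T - 5)))) + T = (T + (-13/7 - (4 + T)/(7*(-5 + T)))) + T = (-13/7 + T - (4 + T)/(7*(-5 + T))) + T = -13/7 + 2*T - (4 + T)/(7*(-5 + T)))
p(-214) - X(127) = (61 - 84*(-214) + 14*(-214)²)/(7*(-5 - 214)) - (-3 - 1/1288*127) = (⅐)*(61 + 17976 + 14*45796)/(-219) - (-3 - 127/1288) = (⅐)*(-1/219)*(61 + 17976 + 641144) - 1*(-3991/1288) = (⅐)*(-1/219)*659181 + 3991/1288 = -219727/511 + 3991/1288 = -40138425/94024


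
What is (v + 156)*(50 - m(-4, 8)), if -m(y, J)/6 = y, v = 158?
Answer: 8164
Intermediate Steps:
m(y, J) = -6*y
(v + 156)*(50 - m(-4, 8)) = (158 + 156)*(50 - (-6)*(-4)) = 314*(50 - 1*24) = 314*(50 - 24) = 314*26 = 8164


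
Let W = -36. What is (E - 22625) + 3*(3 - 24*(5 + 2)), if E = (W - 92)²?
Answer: -6736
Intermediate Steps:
E = 16384 (E = (-36 - 92)² = (-128)² = 16384)
(E - 22625) + 3*(3 - 24*(5 + 2)) = (16384 - 22625) + 3*(3 - 24*(5 + 2)) = -6241 + 3*(3 - 24*7) = -6241 + 3*(3 - 8*21) = -6241 + 3*(3 - 168) = -6241 + 3*(-165) = -6241 - 495 = -6736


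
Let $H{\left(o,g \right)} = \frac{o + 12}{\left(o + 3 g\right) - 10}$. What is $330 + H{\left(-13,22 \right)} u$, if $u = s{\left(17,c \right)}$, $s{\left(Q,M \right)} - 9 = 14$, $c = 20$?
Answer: $\frac{14167}{43} \approx 329.46$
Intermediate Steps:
$s{\left(Q,M \right)} = 23$ ($s{\left(Q,M \right)} = 9 + 14 = 23$)
$u = 23$
$H{\left(o,g \right)} = \frac{12 + o}{-10 + o + 3 g}$
$330 + H{\left(-13,22 \right)} u = 330 + \frac{12 - 13}{-10 - 13 + 3 \cdot 22} \cdot 23 = 330 + \frac{1}{-10 - 13 + 66} \left(-1\right) 23 = 330 + \frac{1}{43} \left(-1\right) 23 = 330 - \frac{23}{43} = \frac{14167}{43}$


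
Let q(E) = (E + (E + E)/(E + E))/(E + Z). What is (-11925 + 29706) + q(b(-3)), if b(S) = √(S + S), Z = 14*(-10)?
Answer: 174307076/9803 - 141*I*√6/19606 ≈ 17781.0 - 0.017616*I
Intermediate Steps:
Z = -140
b(S) = √2*√S (b(S) = √(2*S) = √2*√S)
q(E) = (1 + E)/(-140 + E) (q(E) = (E + (E + E)/(E + E))/(E - 140) = (E + (2*E)/((2*E)))/(-140 + E) = (E + (2*E)*(1/(2*E)))/(-140 + E) = (E + 1)/(-140 + E) = (1 + E)/(-140 + E))
(-11925 + 29706) + q(b(-3)) = (-11925 + 29706) + (1 + √2*√(-3))/(-140 + √2*√(-3)) = 17781 + (1 + √2*(I*√3))/(-140 + √2*(I*√3)) = 17781 + (1 + I*√6)/(-140 + I*√6)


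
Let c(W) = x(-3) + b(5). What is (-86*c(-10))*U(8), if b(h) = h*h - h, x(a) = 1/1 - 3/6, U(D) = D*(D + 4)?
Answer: -169248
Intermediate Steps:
U(D) = D*(4 + D)
x(a) = ½ (x(a) = 1*1 - 3*⅙ = 1 - ½ = ½)
b(h) = h² - h
c(W) = 41/2 (c(W) = ½ + 5*(-1 + 5) = ½ + 5*4 = ½ + 20 = 41/2)
(-86*c(-10))*U(8) = (-86*41/2)*(8*(4 + 8)) = -14104*12 = -1763*96 = -169248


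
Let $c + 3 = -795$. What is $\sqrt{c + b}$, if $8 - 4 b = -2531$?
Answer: $\frac{i \sqrt{653}}{2} \approx 12.777 i$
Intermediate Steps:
$c = -798$ ($c = -3 - 795 = -798$)
$b = \frac{2539}{4}$ ($b = 2 - - \frac{2531}{4} = 2 + \frac{2531}{4} = \frac{2539}{4} \approx 634.75$)
$\sqrt{c + b} = \sqrt{-798 + \frac{2539}{4}} = \sqrt{- \frac{653}{4}} = \frac{i \sqrt{653}}{2}$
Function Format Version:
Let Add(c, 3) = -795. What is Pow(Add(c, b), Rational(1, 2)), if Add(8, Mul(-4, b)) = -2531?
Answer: Mul(Rational(1, 2), I, Pow(653, Rational(1, 2))) ≈ Mul(12.777, I)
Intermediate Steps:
c = -798 (c = Add(-3, -795) = -798)
b = Rational(2539, 4) (b = Add(2, Mul(Rational(-1, 4), -2531)) = Add(2, Rational(2531, 4)) = Rational(2539, 4) ≈ 634.75)
Pow(Add(c, b), Rational(1, 2)) = Pow(Add(-798, Rational(2539, 4)), Rational(1, 2)) = Pow(Rational(-653, 4), Rational(1, 2)) = Mul(Rational(1, 2), I, Pow(653, Rational(1, 2)))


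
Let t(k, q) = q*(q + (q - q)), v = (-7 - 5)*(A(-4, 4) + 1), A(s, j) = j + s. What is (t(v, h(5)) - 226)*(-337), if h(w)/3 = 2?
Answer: 64030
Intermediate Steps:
h(w) = 6 (h(w) = 3*2 = 6)
v = -12 (v = (-7 - 5)*((4 - 4) + 1) = -12*(0 + 1) = -12*1 = -12)
t(k, q) = q² (t(k, q) = q*(q + 0) = q*q = q²)
(t(v, h(5)) - 226)*(-337) = (6² - 226)*(-337) = (36 - 226)*(-337) = -190*(-337) = 64030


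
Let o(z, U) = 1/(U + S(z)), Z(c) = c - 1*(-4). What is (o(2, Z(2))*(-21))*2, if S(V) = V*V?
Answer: -21/5 ≈ -4.2000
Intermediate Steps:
S(V) = V²
Z(c) = 4 + c (Z(c) = c + 4 = 4 + c)
o(z, U) = 1/(U + z²)
(o(2, Z(2))*(-21))*2 = (-21/((4 + 2) + 2²))*2 = (-21/(6 + 4))*2 = (-21/10)*2 = ((⅒)*(-21))*2 = -21/10*2 = -21/5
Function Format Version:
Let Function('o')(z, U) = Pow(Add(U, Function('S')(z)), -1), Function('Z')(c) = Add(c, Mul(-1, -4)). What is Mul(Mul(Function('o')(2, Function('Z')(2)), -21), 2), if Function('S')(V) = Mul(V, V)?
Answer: Rational(-21, 5) ≈ -4.2000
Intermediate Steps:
Function('S')(V) = Pow(V, 2)
Function('Z')(c) = Add(4, c) (Function('Z')(c) = Add(c, 4) = Add(4, c))
Function('o')(z, U) = Pow(Add(U, Pow(z, 2)), -1)
Mul(Mul(Function('o')(2, Function('Z')(2)), -21), 2) = Mul(Mul(Pow(Add(Add(4, 2), Pow(2, 2)), -1), -21), 2) = Mul(Mul(Pow(Add(6, 4), -1), -21), 2) = Mul(Mul(Pow(10, -1), -21), 2) = Mul(Mul(Rational(1, 10), -21), 2) = Mul(Rational(-21, 10), 2) = Rational(-21, 5)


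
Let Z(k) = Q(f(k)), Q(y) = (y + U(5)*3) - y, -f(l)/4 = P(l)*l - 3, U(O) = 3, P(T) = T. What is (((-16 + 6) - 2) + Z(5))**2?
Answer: 9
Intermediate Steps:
f(l) = 12 - 4*l**2 (f(l) = -4*(l*l - 3) = -4*(l**2 - 3) = -4*(-3 + l**2) = 12 - 4*l**2)
Q(y) = 9 (Q(y) = (y + 3*3) - y = (y + 9) - y = (9 + y) - y = 9)
Z(k) = 9
(((-16 + 6) - 2) + Z(5))**2 = (((-16 + 6) - 2) + 9)**2 = ((-10 - 2) + 9)**2 = (-12 + 9)**2 = (-3)**2 = 9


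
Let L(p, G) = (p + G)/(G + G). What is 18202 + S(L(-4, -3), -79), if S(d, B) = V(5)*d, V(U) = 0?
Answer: 18202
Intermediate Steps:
L(p, G) = (G + p)/(2*G) (L(p, G) = (G + p)/((2*G)) = (G + p)*(1/(2*G)) = (G + p)/(2*G))
S(d, B) = 0 (S(d, B) = 0*d = 0)
18202 + S(L(-4, -3), -79) = 18202 + 0 = 18202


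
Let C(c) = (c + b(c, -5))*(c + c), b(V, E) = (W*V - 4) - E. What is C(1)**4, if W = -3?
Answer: 16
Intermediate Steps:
b(V, E) = -4 - E - 3*V (b(V, E) = (-3*V - 4) - E = (-4 - 3*V) - E = -4 - E - 3*V)
C(c) = 2*c*(1 - 2*c) (C(c) = (c + (-4 - 1*(-5) - 3*c))*(c + c) = (c + (-4 + 5 - 3*c))*(2*c) = (c + (1 - 3*c))*(2*c) = (1 - 2*c)*(2*c) = 2*c*(1 - 2*c))
C(1)**4 = (2*1*(1 - 2*1))**4 = (2*1*(1 - 2))**4 = (2*1*(-1))**4 = (-2)**4 = 16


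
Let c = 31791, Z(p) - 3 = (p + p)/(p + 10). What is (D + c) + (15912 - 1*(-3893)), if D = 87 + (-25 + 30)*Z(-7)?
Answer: 155024/3 ≈ 51675.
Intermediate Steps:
Z(p) = 3 + 2*p/(10 + p) (Z(p) = 3 + (p + p)/(p + 10) = 3 + (2*p)/(10 + p) = 3 + 2*p/(10 + p))
D = 236/3 (D = 87 + (-25 + 30)*(5*(6 - 7)/(10 - 7)) = 87 + 5*(5*(-1)/3) = 87 + 5*(5*(⅓)*(-1)) = 87 + 5*(-5/3) = 87 - 25/3 = 236/3 ≈ 78.667)
(D + c) + (15912 - 1*(-3893)) = (236/3 + 31791) + (15912 - 1*(-3893)) = 95609/3 + (15912 + 3893) = 95609/3 + 19805 = 155024/3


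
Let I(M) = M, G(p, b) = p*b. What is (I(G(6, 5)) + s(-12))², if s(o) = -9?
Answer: 441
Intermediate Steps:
G(p, b) = b*p
(I(G(6, 5)) + s(-12))² = (5*6 - 9)² = (30 - 9)² = 21² = 441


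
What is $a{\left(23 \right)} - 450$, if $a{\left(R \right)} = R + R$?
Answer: $-404$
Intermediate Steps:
$a{\left(R \right)} = 2 R$
$a{\left(23 \right)} - 450 = 2 \cdot 23 - 450 = 46 - 450 = -404$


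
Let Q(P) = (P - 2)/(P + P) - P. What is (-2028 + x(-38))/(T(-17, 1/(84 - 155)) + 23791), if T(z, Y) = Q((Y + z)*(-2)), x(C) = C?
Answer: -354393376/4075256647 ≈ -0.086962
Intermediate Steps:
Q(P) = -P + (-2 + P)/(2*P) (Q(P) = (-2 + P)/((2*P)) - P = (-2 + P)*(1/(2*P)) - P = (-2 + P)/(2*P) - P = -P + (-2 + P)/(2*P))
T(z, Y) = ½ - 1/(-2*Y - 2*z) + 2*Y + 2*z (T(z, Y) = ½ - (Y + z)*(-2) - 1/((Y + z)*(-2)) = ½ - (-2*Y - 2*z) - 1/(-2*Y - 2*z) = ½ + (2*Y + 2*z) - 1/(-2*Y - 2*z) = ½ - 1/(-2*Y - 2*z) + 2*Y + 2*z)
(-2028 + x(-38))/(T(-17, 1/(84 - 155)) + 23791) = (-2028 - 38)/((1 + (1/(84 - 155) - 17)*(1 + 4/(84 - 155) + 4*(-17)))/(2*(1/(84 - 155) - 17)) + 23791) = -2066/((1 + (1/(-71) - 17)*(1 + 4/(-71) - 68))/(2*(1/(-71) - 17)) + 23791) = -2066/((1 + (-1/71 - 17)*(1 + 4*(-1/71) - 68))/(2*(-1/71 - 17)) + 23791) = -2066/((1 - 1208*(1 - 4/71 - 68)/71)/(2*(-1208/71)) + 23791) = -2066/((½)*(-71/1208)*(1 - 1208/71*(-4761/71)) + 23791) = -2066/((½)*(-71/1208)*(1 + 5751288/5041) + 23791) = -2066/((½)*(-71/1208)*(5756329/5041) + 23791) = -2066/(-5756329/171536 + 23791) = -2066/4075256647/171536 = -2066*171536/4075256647 = -354393376/4075256647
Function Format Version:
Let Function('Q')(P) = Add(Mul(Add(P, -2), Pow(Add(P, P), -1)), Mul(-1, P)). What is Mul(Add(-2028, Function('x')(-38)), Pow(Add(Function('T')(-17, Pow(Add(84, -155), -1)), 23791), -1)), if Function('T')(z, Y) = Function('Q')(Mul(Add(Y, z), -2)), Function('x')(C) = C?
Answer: Rational(-354393376, 4075256647) ≈ -0.086962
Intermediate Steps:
Function('Q')(P) = Add(Mul(-1, P), Mul(Rational(1, 2), Pow(P, -1), Add(-2, P))) (Function('Q')(P) = Add(Mul(Add(-2, P), Pow(Mul(2, P), -1)), Mul(-1, P)) = Add(Mul(Add(-2, P), Mul(Rational(1, 2), Pow(P, -1))), Mul(-1, P)) = Add(Mul(Rational(1, 2), Pow(P, -1), Add(-2, P)), Mul(-1, P)) = Add(Mul(-1, P), Mul(Rational(1, 2), Pow(P, -1), Add(-2, P))))
Function('T')(z, Y) = Add(Rational(1, 2), Mul(-1, Pow(Add(Mul(-2, Y), Mul(-2, z)), -1)), Mul(2, Y), Mul(2, z)) (Function('T')(z, Y) = Add(Rational(1, 2), Mul(-1, Mul(Add(Y, z), -2)), Mul(-1, Pow(Mul(Add(Y, z), -2), -1))) = Add(Rational(1, 2), Mul(-1, Add(Mul(-2, Y), Mul(-2, z))), Mul(-1, Pow(Add(Mul(-2, Y), Mul(-2, z)), -1))) = Add(Rational(1, 2), Add(Mul(2, Y), Mul(2, z)), Mul(-1, Pow(Add(Mul(-2, Y), Mul(-2, z)), -1))) = Add(Rational(1, 2), Mul(-1, Pow(Add(Mul(-2, Y), Mul(-2, z)), -1)), Mul(2, Y), Mul(2, z)))
Mul(Add(-2028, Function('x')(-38)), Pow(Add(Function('T')(-17, Pow(Add(84, -155), -1)), 23791), -1)) = Mul(Add(-2028, -38), Pow(Add(Mul(Rational(1, 2), Pow(Add(Pow(Add(84, -155), -1), -17), -1), Add(1, Mul(Add(Pow(Add(84, -155), -1), -17), Add(1, Mul(4, Pow(Add(84, -155), -1)), Mul(4, -17))))), 23791), -1)) = Mul(-2066, Pow(Add(Mul(Rational(1, 2), Pow(Add(Pow(-71, -1), -17), -1), Add(1, Mul(Add(Pow(-71, -1), -17), Add(1, Mul(4, Pow(-71, -1)), -68)))), 23791), -1)) = Mul(-2066, Pow(Add(Mul(Rational(1, 2), Pow(Add(Rational(-1, 71), -17), -1), Add(1, Mul(Add(Rational(-1, 71), -17), Add(1, Mul(4, Rational(-1, 71)), -68)))), 23791), -1)) = Mul(-2066, Pow(Add(Mul(Rational(1, 2), Pow(Rational(-1208, 71), -1), Add(1, Mul(Rational(-1208, 71), Add(1, Rational(-4, 71), -68)))), 23791), -1)) = Mul(-2066, Pow(Add(Mul(Rational(1, 2), Rational(-71, 1208), Add(1, Mul(Rational(-1208, 71), Rational(-4761, 71)))), 23791), -1)) = Mul(-2066, Pow(Add(Mul(Rational(1, 2), Rational(-71, 1208), Add(1, Rational(5751288, 5041))), 23791), -1)) = Mul(-2066, Pow(Add(Mul(Rational(1, 2), Rational(-71, 1208), Rational(5756329, 5041)), 23791), -1)) = Mul(-2066, Pow(Add(Rational(-5756329, 171536), 23791), -1)) = Mul(-2066, Pow(Rational(4075256647, 171536), -1)) = Mul(-2066, Rational(171536, 4075256647)) = Rational(-354393376, 4075256647)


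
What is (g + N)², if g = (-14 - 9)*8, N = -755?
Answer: 881721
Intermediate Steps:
g = -184 (g = -23*8 = -184)
(g + N)² = (-184 - 755)² = (-939)² = 881721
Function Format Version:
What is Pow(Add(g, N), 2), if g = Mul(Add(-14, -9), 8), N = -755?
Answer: 881721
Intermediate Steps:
g = -184 (g = Mul(-23, 8) = -184)
Pow(Add(g, N), 2) = Pow(Add(-184, -755), 2) = Pow(-939, 2) = 881721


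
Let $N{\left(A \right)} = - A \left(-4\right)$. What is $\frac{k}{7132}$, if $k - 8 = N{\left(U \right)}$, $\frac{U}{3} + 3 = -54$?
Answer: $- \frac{169}{1783} \approx -0.094784$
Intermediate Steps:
$U = -171$ ($U = -9 + 3 \left(-54\right) = -9 - 162 = -171$)
$N{\left(A \right)} = 4 A$
$k = -676$ ($k = 8 + 4 \left(-171\right) = 8 - 684 = -676$)
$\frac{k}{7132} = - \frac{676}{7132} = \left(-676\right) \frac{1}{7132} = - \frac{169}{1783}$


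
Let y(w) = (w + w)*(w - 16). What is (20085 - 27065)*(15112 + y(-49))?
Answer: -149944360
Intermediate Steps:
y(w) = 2*w*(-16 + w) (y(w) = (2*w)*(-16 + w) = 2*w*(-16 + w))
(20085 - 27065)*(15112 + y(-49)) = (20085 - 27065)*(15112 + 2*(-49)*(-16 - 49)) = -6980*(15112 + 2*(-49)*(-65)) = -6980*(15112 + 6370) = -6980*21482 = -149944360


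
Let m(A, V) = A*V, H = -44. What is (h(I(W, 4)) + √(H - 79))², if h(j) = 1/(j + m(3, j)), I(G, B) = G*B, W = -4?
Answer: (1 - 64*I*√123)²/4096 ≈ -123.0 - 0.34658*I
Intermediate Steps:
I(G, B) = B*G
h(j) = 1/(4*j) (h(j) = 1/(j + 3*j) = 1/(4*j))
(h(I(W, 4)) + √(H - 79))² = (1/(4*((4*(-4)))) + √(-44 - 79))² = ((¼)/(-16) + √(-123))² = ((¼)*(-1/16) + I*√123)² = (-1/64 + I*√123)²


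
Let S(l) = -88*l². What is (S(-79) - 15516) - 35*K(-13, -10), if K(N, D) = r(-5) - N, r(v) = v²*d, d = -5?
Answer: -560804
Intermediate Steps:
r(v) = -5*v² (r(v) = v²*(-5) = -5*v²)
K(N, D) = -125 - N (K(N, D) = -5*(-5)² - N = -5*25 - N = -125 - N)
(S(-79) - 15516) - 35*K(-13, -10) = (-88*(-79)² - 15516) - 35*(-125 - 1*(-13)) = (-88*6241 - 15516) - 35*(-125 + 13) = (-549208 - 15516) - 35*(-112) = -564724 + 3920 = -560804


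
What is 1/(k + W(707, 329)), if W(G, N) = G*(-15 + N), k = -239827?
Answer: -1/17829 ≈ -5.6088e-5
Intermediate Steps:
1/(k + W(707, 329)) = 1/(-239827 + 707*(-15 + 329)) = 1/(-239827 + 707*314) = 1/(-239827 + 221998) = 1/(-17829) = -1/17829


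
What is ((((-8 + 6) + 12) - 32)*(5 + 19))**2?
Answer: 278784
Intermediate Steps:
((((-8 + 6) + 12) - 32)*(5 + 19))**2 = (((-2 + 12) - 32)*24)**2 = ((10 - 32)*24)**2 = (-22*24)**2 = (-528)**2 = 278784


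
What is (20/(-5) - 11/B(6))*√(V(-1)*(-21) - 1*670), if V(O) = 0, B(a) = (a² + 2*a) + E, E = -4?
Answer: -17*I*√670/4 ≈ -110.01*I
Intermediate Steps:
B(a) = -4 + a² + 2*a (B(a) = (a² + 2*a) - 4 = -4 + a² + 2*a)
(20/(-5) - 11/B(6))*√(V(-1)*(-21) - 1*670) = (20/(-5) - 11/(-4 + 6² + 2*6))*√(0*(-21) - 1*670) = (20*(-⅕) - 11/(-4 + 36 + 12))*√(0 - 670) = (-4 - 11/44)*√(-670) = (-4 - 11*1/44)*(I*√670) = (-4 - ¼)*(I*√670) = -17*I*√670/4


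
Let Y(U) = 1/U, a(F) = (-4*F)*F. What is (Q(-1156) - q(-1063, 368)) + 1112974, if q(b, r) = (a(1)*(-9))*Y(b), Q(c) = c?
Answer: 1181862570/1063 ≈ 1.1118e+6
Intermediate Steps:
a(F) = -4*F²
q(b, r) = 36/b (q(b, r) = (-4*1²*(-9))/b = (-4*1*(-9))/b = (-4*(-9))/b = 36/b)
(Q(-1156) - q(-1063, 368)) + 1112974 = (-1156 - 36/(-1063)) + 1112974 = (-1156 - 36*(-1)/1063) + 1112974 = (-1156 - 1*(-36/1063)) + 1112974 = (-1156 + 36/1063) + 1112974 = -1228792/1063 + 1112974 = 1181862570/1063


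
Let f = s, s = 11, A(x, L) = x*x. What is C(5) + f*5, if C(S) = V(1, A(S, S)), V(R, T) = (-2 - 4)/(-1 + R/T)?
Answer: 245/4 ≈ 61.250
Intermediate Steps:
A(x, L) = x²
f = 11
V(R, T) = -6/(-1 + R/T)
C(S) = -6*S²/(1 - S²)
C(5) + f*5 = 6*5²/(-1 + 5²) + 11*5 = 6*25/(-1 + 25) + 55 = 6*25/24 + 55 = 6*25*(1/24) + 55 = 25/4 + 55 = 245/4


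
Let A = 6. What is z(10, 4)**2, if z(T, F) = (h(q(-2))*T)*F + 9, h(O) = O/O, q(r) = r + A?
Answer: 2401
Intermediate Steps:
q(r) = 6 + r (q(r) = r + 6 = 6 + r)
h(O) = 1
z(T, F) = 9 + F*T (z(T, F) = (1*T)*F + 9 = T*F + 9 = F*T + 9 = 9 + F*T)
z(10, 4)**2 = (9 + 4*10)**2 = (9 + 40)**2 = 49**2 = 2401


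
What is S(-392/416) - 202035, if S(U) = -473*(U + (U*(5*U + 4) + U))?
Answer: -544749781/2704 ≈ -2.0146e+5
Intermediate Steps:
S(U) = -946*U - 473*U*(4 + 5*U) (S(U) = -473*(U + (U*(4 + 5*U) + U)) = -473*(U + (U + U*(4 + 5*U))) = -473*(2*U + U*(4 + 5*U)) = -946*U - 473*U*(4 + 5*U))
S(-392/416) - 202035 = -473*(-392/416)*(6 + 5*(-392/416)) - 202035 = -473*(-392*1/416)*(6 + 5*(-392*1/416)) - 202035 = -473*(-49/52)*(6 + 5*(-49/52)) - 202035 = -473*(-49/52)*(6 - 245/52) - 202035 = -473*(-49/52)*67/52 - 202035 = 1552859/2704 - 202035 = -544749781/2704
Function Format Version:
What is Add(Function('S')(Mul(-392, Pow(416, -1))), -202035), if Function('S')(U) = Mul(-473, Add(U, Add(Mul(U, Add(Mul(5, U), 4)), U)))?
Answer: Rational(-544749781, 2704) ≈ -2.0146e+5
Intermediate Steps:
Function('S')(U) = Add(Mul(-946, U), Mul(-473, U, Add(4, Mul(5, U)))) (Function('S')(U) = Mul(-473, Add(U, Add(Mul(U, Add(4, Mul(5, U))), U))) = Mul(-473, Add(U, Add(U, Mul(U, Add(4, Mul(5, U)))))) = Mul(-473, Add(Mul(2, U), Mul(U, Add(4, Mul(5, U))))) = Add(Mul(-946, U), Mul(-473, U, Add(4, Mul(5, U)))))
Add(Function('S')(Mul(-392, Pow(416, -1))), -202035) = Add(Mul(-473, Mul(-392, Pow(416, -1)), Add(6, Mul(5, Mul(-392, Pow(416, -1))))), -202035) = Add(Mul(-473, Mul(-392, Rational(1, 416)), Add(6, Mul(5, Mul(-392, Rational(1, 416))))), -202035) = Add(Mul(-473, Rational(-49, 52), Add(6, Mul(5, Rational(-49, 52)))), -202035) = Add(Mul(-473, Rational(-49, 52), Add(6, Rational(-245, 52))), -202035) = Add(Mul(-473, Rational(-49, 52), Rational(67, 52)), -202035) = Add(Rational(1552859, 2704), -202035) = Rational(-544749781, 2704)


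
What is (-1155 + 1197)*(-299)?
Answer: -12558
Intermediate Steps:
(-1155 + 1197)*(-299) = 42*(-299) = -12558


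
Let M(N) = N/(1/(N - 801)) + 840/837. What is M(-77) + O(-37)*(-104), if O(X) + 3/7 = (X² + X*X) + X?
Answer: -416481986/1953 ≈ -2.1325e+5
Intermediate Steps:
O(X) = -3/7 + X + 2*X² (O(X) = -3/7 + ((X² + X*X) + X) = -3/7 + ((X² + X²) + X) = -3/7 + (2*X² + X) = -3/7 + (X + 2*X²) = -3/7 + X + 2*X²)
M(N) = 280/279 + N*(-801 + N) (M(N) = N/(1/(-801 + N)) + 840*(1/837) = N*(-801 + N) + 280/279 = 280/279 + N*(-801 + N))
M(-77) + O(-37)*(-104) = (280/279 + (-77)² - 801*(-77)) + (-3/7 - 37 + 2*(-37)²)*(-104) = (280/279 + 5929 + 61677) + (-3/7 - 37 + 2*1369)*(-104) = 18862354/279 + (-3/7 - 37 + 2738)*(-104) = 18862354/279 + (18904/7)*(-104) = 18862354/279 - 1966016/7 = -416481986/1953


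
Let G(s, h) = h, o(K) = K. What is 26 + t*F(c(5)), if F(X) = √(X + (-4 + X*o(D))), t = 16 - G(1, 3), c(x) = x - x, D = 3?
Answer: 26 + 26*I ≈ 26.0 + 26.0*I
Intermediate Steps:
c(x) = 0
t = 13 (t = 16 - 1*3 = 16 - 3 = 13)
F(X) = √(-4 + 4*X) (F(X) = √(X + (-4 + X*3)) = √(X + (-4 + 3*X)) = √(-4 + 4*X))
26 + t*F(c(5)) = 26 + 13*(2*√(-1 + 0)) = 26 + 13*(2*√(-1)) = 26 + 13*(2*I) = 26 + 26*I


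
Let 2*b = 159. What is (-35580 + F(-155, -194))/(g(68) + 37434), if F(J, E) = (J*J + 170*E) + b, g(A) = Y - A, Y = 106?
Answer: -88911/74944 ≈ -1.1864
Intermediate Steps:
b = 159/2 (b = (½)*159 = 159/2 ≈ 79.500)
g(A) = 106 - A
F(J, E) = 159/2 + J² + 170*E (F(J, E) = (J*J + 170*E) + 159/2 = (J² + 170*E) + 159/2 = 159/2 + J² + 170*E)
(-35580 + F(-155, -194))/(g(68) + 37434) = (-35580 + (159/2 + (-155)² + 170*(-194)))/((106 - 1*68) + 37434) = (-35580 + (159/2 + 24025 - 32980))/((106 - 68) + 37434) = (-35580 - 17751/2)/(38 + 37434) = -88911/2/37472 = -88911/2*1/37472 = -88911/74944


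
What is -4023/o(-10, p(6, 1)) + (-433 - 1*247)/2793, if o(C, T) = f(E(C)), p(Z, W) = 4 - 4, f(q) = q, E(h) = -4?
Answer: 11233519/11172 ≈ 1005.5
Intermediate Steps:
p(Z, W) = 0
o(C, T) = -4
-4023/o(-10, p(6, 1)) + (-433 - 1*247)/2793 = -4023/(-4) + (-433 - 1*247)/2793 = -4023*(-1/4) + (-433 - 247)*(1/2793) = 4023/4 - 680*1/2793 = 4023/4 - 680/2793 = 11233519/11172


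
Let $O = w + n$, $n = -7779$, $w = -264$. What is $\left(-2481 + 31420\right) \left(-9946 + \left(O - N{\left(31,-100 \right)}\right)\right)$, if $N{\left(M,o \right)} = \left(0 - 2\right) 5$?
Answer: $-520294281$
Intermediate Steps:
$N{\left(M,o \right)} = -10$ ($N{\left(M,o \right)} = \left(-2\right) 5 = -10$)
$O = -8043$ ($O = -264 - 7779 = -8043$)
$\left(-2481 + 31420\right) \left(-9946 + \left(O - N{\left(31,-100 \right)}\right)\right) = \left(-2481 + 31420\right) \left(-9946 - 8033\right) = 28939 \left(-9946 + \left(-8043 + 10\right)\right) = 28939 \left(-9946 - 8033\right) = 28939 \left(-17979\right) = -520294281$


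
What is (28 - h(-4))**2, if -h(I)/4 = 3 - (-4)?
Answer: 3136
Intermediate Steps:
h(I) = -28 (h(I) = -4*(3 - (-4)) = -4*(3 - 1*(-4)) = -4*(3 + 4) = -4*7 = -28)
(28 - h(-4))**2 = (28 - 1*(-28))**2 = (28 + 28)**2 = 56**2 = 3136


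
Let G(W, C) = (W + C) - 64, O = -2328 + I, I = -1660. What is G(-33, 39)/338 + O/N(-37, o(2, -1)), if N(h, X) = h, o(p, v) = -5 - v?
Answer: 672899/6253 ≈ 107.61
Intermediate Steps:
O = -3988 (O = -2328 - 1660 = -3988)
G(W, C) = -64 + C + W (G(W, C) = (C + W) - 64 = -64 + C + W)
G(-33, 39)/338 + O/N(-37, o(2, -1)) = (-64 + 39 - 33)/338 - 3988/(-37) = -58*1/338 - 3988*(-1/37) = -29/169 + 3988/37 = 672899/6253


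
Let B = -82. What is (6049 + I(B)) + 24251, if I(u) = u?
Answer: 30218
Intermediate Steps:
(6049 + I(B)) + 24251 = (6049 - 82) + 24251 = 5967 + 24251 = 30218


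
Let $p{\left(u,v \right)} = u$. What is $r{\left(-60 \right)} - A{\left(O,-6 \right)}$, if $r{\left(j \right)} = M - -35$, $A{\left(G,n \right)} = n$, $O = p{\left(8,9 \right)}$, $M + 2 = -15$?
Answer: $24$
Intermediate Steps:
$M = -17$ ($M = -2 - 15 = -17$)
$O = 8$
$r{\left(j \right)} = 18$ ($r{\left(j \right)} = -17 - -35 = -17 + 35 = 18$)
$r{\left(-60 \right)} - A{\left(O,-6 \right)} = 18 - -6 = 18 + 6 = 24$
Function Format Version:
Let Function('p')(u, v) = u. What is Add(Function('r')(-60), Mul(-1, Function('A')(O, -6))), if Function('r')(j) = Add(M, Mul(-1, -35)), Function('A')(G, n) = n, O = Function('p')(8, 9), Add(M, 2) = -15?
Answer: 24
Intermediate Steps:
M = -17 (M = Add(-2, -15) = -17)
O = 8
Function('r')(j) = 18 (Function('r')(j) = Add(-17, Mul(-1, -35)) = Add(-17, 35) = 18)
Add(Function('r')(-60), Mul(-1, Function('A')(O, -6))) = Add(18, Mul(-1, -6)) = Add(18, 6) = 24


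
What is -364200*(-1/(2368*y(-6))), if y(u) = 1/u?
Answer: -136575/148 ≈ -922.80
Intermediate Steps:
-364200*(-1/(2368*y(-6))) = -364200/((37*(-64))/(-6)) = -364200/((-2368*(-⅙))) = -364200/1184/3 = -364200*3/1184 = -136575/148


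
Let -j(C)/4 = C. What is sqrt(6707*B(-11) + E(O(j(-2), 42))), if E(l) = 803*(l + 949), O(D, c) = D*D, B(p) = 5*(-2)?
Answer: sqrt(746369) ≈ 863.93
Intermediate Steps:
B(p) = -10
j(C) = -4*C
O(D, c) = D**2
E(l) = 762047 + 803*l (E(l) = 803*(949 + l) = 762047 + 803*l)
sqrt(6707*B(-11) + E(O(j(-2), 42))) = sqrt(6707*(-10) + (762047 + 803*(-4*(-2))**2)) = sqrt(-67070 + (762047 + 803*8**2)) = sqrt(-67070 + (762047 + 803*64)) = sqrt(-67070 + (762047 + 51392)) = sqrt(-67070 + 813439) = sqrt(746369)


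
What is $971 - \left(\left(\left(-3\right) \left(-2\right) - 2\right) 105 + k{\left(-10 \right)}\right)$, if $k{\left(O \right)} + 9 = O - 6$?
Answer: $576$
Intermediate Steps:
$k{\left(O \right)} = -15 + O$ ($k{\left(O \right)} = -9 + \left(O - 6\right) = -9 + \left(-6 + O\right) = -15 + O$)
$971 - \left(\left(\left(-3\right) \left(-2\right) - 2\right) 105 + k{\left(-10 \right)}\right) = 971 - \left(\left(\left(-3\right) \left(-2\right) - 2\right) 105 - 25\right) = 971 - \left(\left(6 - 2\right) 105 - 25\right) = 971 - \left(4 \cdot 105 - 25\right) = 971 - \left(420 - 25\right) = 971 - 395 = 576$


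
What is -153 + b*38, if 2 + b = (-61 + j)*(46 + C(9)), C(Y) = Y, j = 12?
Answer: -102639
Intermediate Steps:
b = -2697 (b = -2 + (-61 + 12)*(46 + 9) = -2 - 49*55 = -2 - 2695 = -2697)
-153 + b*38 = -153 - 2697*38 = -153 - 102486 = -102639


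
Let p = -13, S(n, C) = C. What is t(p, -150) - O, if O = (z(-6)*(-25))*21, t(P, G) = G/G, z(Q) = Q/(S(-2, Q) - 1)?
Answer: 451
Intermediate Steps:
z(Q) = Q/(-1 + Q) (z(Q) = Q/(Q - 1) = Q/(-1 + Q))
t(P, G) = 1
O = -450 (O = (-6/(-1 - 6)*(-25))*21 = (-6/(-7)*(-25))*21 = (-6*(-⅐)*(-25))*21 = ((6/7)*(-25))*21 = -150/7*21 = -450)
t(p, -150) - O = 1 - 1*(-450) = 1 + 450 = 451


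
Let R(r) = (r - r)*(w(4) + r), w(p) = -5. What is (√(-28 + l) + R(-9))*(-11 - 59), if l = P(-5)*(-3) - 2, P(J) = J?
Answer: -70*I*√15 ≈ -271.11*I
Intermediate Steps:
R(r) = 0 (R(r) = (r - r)*(-5 + r) = 0*(-5 + r) = 0)
l = 13 (l = -5*(-3) - 2 = 15 - 2 = 13)
(√(-28 + l) + R(-9))*(-11 - 59) = (√(-28 + 13) + 0)*(-11 - 59) = (√(-15) + 0)*(-70) = (I*√15 + 0)*(-70) = (I*√15)*(-70) = -70*I*√15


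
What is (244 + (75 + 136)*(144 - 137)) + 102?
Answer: 1823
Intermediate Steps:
(244 + (75 + 136)*(144 - 137)) + 102 = (244 + 211*7) + 102 = (244 + 1477) + 102 = 1721 + 102 = 1823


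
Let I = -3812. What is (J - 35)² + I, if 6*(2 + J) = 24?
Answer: -2723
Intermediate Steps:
J = 2 (J = -2 + (⅙)*24 = -2 + 4 = 2)
(J - 35)² + I = (2 - 35)² - 3812 = (-33)² - 3812 = 1089 - 3812 = -2723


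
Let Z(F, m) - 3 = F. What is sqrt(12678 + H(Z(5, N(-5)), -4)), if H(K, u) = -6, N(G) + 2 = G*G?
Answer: 24*sqrt(22) ≈ 112.57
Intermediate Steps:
N(G) = -2 + G**2 (N(G) = -2 + G*G = -2 + G**2)
Z(F, m) = 3 + F
sqrt(12678 + H(Z(5, N(-5)), -4)) = sqrt(12678 - 6) = sqrt(12672) = 24*sqrt(22)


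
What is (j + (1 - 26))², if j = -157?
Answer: 33124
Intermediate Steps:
(j + (1 - 26))² = (-157 + (1 - 26))² = (-157 - 25)² = (-182)² = 33124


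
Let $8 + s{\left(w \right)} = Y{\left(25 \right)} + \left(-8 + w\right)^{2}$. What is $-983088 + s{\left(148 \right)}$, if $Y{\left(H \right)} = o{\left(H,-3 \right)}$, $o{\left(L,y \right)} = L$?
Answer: $-963471$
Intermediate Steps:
$Y{\left(H \right)} = H$
$s{\left(w \right)} = 17 + \left(-8 + w\right)^{2}$ ($s{\left(w \right)} = -8 + \left(25 + \left(-8 + w\right)^{2}\right) = 17 + \left(-8 + w\right)^{2}$)
$-983088 + s{\left(148 \right)} = -983088 + \left(17 + \left(-8 + 148\right)^{2}\right) = -983088 + \left(17 + 140^{2}\right) = -983088 + \left(17 + 19600\right) = -983088 + 19617 = -963471$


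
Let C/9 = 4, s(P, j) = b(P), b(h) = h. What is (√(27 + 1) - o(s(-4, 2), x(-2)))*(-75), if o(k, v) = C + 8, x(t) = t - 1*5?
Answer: 3300 - 150*√7 ≈ 2903.1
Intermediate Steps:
s(P, j) = P
x(t) = -5 + t (x(t) = t - 5 = -5 + t)
C = 36 (C = 9*4 = 36)
o(k, v) = 44 (o(k, v) = 36 + 8 = 44)
(√(27 + 1) - o(s(-4, 2), x(-2)))*(-75) = (√(27 + 1) - 1*44)*(-75) = (√28 - 44)*(-75) = (2*√7 - 44)*(-75) = (-44 + 2*√7)*(-75) = 3300 - 150*√7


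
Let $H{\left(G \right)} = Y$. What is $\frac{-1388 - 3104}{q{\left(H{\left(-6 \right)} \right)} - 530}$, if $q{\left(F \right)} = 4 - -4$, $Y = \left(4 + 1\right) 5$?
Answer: $\frac{2246}{261} \approx 8.6054$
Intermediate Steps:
$Y = 25$ ($Y = 5 \cdot 5 = 25$)
$H{\left(G \right)} = 25$
$q{\left(F \right)} = 8$ ($q{\left(F \right)} = 4 + 4 = 8$)
$\frac{-1388 - 3104}{q{\left(H{\left(-6 \right)} \right)} - 530} = \frac{-1388 - 3104}{8 - 530} = - \frac{4492}{-522} = \left(-4492\right) \left(- \frac{1}{522}\right) = \frac{2246}{261}$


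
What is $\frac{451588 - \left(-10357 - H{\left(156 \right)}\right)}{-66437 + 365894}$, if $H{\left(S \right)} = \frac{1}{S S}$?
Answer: $\frac{11241893521}{7287585552} \approx 1.5426$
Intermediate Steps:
$H{\left(S \right)} = \frac{1}{S^{2}}$
$\frac{451588 - \left(-10357 - H{\left(156 \right)}\right)}{-66437 + 365894} = \frac{451588 - \left(-10357 - \frac{1}{24336}\right)}{-66437 + 365894} = \frac{451588 + \left(\left(34885 + \frac{1}{24336}\right) - 24528\right)}{299457} = \left(451588 + \left(\frac{848961361}{24336} - 24528\right)\right) \frac{1}{299457} = \left(451588 + \frac{252047953}{24336}\right) \frac{1}{299457} = \frac{11241893521}{24336} \cdot \frac{1}{299457} = \frac{11241893521}{7287585552}$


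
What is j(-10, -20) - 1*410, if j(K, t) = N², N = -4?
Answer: -394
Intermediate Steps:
j(K, t) = 16 (j(K, t) = (-4)² = 16)
j(-10, -20) - 1*410 = 16 - 1*410 = 16 - 410 = -394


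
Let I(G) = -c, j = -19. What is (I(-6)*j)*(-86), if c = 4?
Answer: -6536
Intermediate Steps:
I(G) = -4 (I(G) = -1*4 = -4)
(I(-6)*j)*(-86) = -4*(-19)*(-86) = 76*(-86) = -6536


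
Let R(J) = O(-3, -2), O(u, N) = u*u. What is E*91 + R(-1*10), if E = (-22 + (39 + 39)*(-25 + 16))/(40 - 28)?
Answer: -16444/3 ≈ -5481.3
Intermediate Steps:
E = -181/3 (E = (-22 + 78*(-9))/12 = (-22 - 702)*(1/12) = -724*1/12 = -181/3 ≈ -60.333)
O(u, N) = u²
R(J) = 9 (R(J) = (-3)² = 9)
E*91 + R(-1*10) = -181/3*91 + 9 = -16471/3 + 9 = -16444/3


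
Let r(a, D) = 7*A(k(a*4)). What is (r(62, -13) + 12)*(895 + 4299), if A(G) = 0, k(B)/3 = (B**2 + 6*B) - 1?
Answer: 62328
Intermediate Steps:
k(B) = -3 + 3*B**2 + 18*B (k(B) = 3*((B**2 + 6*B) - 1) = 3*(-1 + B**2 + 6*B) = -3 + 3*B**2 + 18*B)
r(a, D) = 0 (r(a, D) = 7*0 = 0)
(r(62, -13) + 12)*(895 + 4299) = (0 + 12)*(895 + 4299) = 12*5194 = 62328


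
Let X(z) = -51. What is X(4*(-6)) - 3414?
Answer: -3465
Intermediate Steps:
X(4*(-6)) - 3414 = -51 - 3414 = -3465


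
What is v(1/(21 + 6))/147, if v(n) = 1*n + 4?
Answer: 109/3969 ≈ 0.027463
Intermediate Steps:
v(n) = 4 + n (v(n) = n + 4 = 4 + n)
v(1/(21 + 6))/147 = (4 + 1/(21 + 6))/147 = (4 + 1/27)*(1/147) = (109/27)*(1/147) = 109/3969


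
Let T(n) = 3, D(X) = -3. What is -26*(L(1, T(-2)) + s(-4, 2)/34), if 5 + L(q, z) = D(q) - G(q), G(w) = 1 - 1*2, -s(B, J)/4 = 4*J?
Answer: 3510/17 ≈ 206.47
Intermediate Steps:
s(B, J) = -16*J
G(w) = -1 (G(w) = 1 - 2 = -1)
L(q, z) = -7 (L(q, z) = -5 + (-3 - 1*(-1)) = -5 + (-3 + 1) = -5 - 2 = -7)
-26*(L(1, T(-2)) + s(-4, 2)/34) = -26*(-7 - 16*2/34) = -26*(-7 - 32*1/34) = -26*(-7 - 16/17) = -26*(-135/17) = 3510/17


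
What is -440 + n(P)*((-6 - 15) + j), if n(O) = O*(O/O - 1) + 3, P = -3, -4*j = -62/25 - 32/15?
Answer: -24977/50 ≈ -499.54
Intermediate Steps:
j = 173/150 (j = -(-62/25 - 32/15)/4 = -¼*(-346/75) = 173/150 ≈ 1.1533)
n(O) = 3 (n(O) = O*(1 - 1) + 3 = O*0 + 3 = 0 + 3 = 3)
-440 + n(P)*((-6 - 15) + j) = -440 + 3*((-6 - 15) + 173/150) = -440 + 3*(-21 + 173/150) = -440 + 3*(-2977/150) = -440 - 2977/50 = -24977/50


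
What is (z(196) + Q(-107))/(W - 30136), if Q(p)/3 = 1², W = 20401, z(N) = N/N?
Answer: -4/9735 ≈ -0.00041089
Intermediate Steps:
z(N) = 1
Q(p) = 3 (Q(p) = 3*1² = 3*1 = 3)
(z(196) + Q(-107))/(W - 30136) = (1 + 3)/(20401 - 30136) = 4/(-9735) = 4*(-1/9735) = -4/9735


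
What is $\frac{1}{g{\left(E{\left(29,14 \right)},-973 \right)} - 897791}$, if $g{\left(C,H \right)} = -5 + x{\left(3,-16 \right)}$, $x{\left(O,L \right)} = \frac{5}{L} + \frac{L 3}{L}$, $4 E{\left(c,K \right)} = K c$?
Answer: $- \frac{16}{14364693} \approx -1.1138 \cdot 10^{-6}$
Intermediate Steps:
$E{\left(c,K \right)} = \frac{K c}{4}$
$x{\left(O,L \right)} = 3 + \frac{5}{L}$ ($x{\left(O,L \right)} = \frac{5}{L} + \frac{3 L}{L} = \frac{5}{L} + 3 = 3 + \frac{5}{L}$)
$g{\left(C,H \right)} = - \frac{37}{16}$ ($g{\left(C,H \right)} = -5 + \left(3 + \frac{5}{-16}\right) = -5 + \left(3 + 5 \left(- \frac{1}{16}\right)\right) = -5 + \left(3 - \frac{5}{16}\right) = -5 + \frac{43}{16} = - \frac{37}{16}$)
$\frac{1}{g{\left(E{\left(29,14 \right)},-973 \right)} - 897791} = \frac{1}{- \frac{37}{16} - 897791} = \frac{1}{- \frac{14364693}{16}} = - \frac{16}{14364693}$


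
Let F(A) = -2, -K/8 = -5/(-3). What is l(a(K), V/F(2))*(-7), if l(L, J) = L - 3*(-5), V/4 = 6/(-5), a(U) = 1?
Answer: -112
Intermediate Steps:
K = -40/3 (K = -(-40)/(-3) = -(-40)*(-1)/3 = -8*5/3 = -40/3 ≈ -13.333)
V = -24/5 (V = 4*(6/(-5)) = 4*(6*(-1/5)) = 4*(-6/5) = -24/5 ≈ -4.8000)
l(L, J) = 15 + L (l(L, J) = L + 15 = 15 + L)
l(a(K), V/F(2))*(-7) = (15 + 1)*(-7) = 16*(-7) = -112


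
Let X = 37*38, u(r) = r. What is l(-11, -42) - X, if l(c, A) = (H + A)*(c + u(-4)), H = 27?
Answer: -1181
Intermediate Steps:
X = 1406
l(c, A) = (-4 + c)*(27 + A) (l(c, A) = (27 + A)*(c - 4) = (27 + A)*(-4 + c) = (-4 + c)*(27 + A))
l(-11, -42) - X = (-108 - 4*(-42) + 27*(-11) - 42*(-11)) - 1*1406 = (-108 + 168 - 297 + 462) - 1406 = 225 - 1406 = -1181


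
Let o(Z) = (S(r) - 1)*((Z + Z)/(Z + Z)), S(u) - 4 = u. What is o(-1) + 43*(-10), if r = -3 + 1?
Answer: -429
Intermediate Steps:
r = -2
S(u) = 4 + u
o(Z) = 1 (o(Z) = ((4 - 2) - 1)*((Z + Z)/(Z + Z)) = (2 - 1)*((2*Z)/((2*Z))) = 1*((2*Z)*(1/(2*Z))) = 1*1 = 1)
o(-1) + 43*(-10) = 1 + 43*(-10) = 1 - 430 = -429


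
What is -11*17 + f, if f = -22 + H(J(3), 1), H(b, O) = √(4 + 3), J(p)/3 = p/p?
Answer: -209 + √7 ≈ -206.35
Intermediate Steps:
J(p) = 3 (J(p) = 3*(p/p) = 3*1 = 3)
H(b, O) = √7
f = -22 + √7 ≈ -19.354
-11*17 + f = -11*17 + (-22 + √7) = -187 + (-22 + √7) = -209 + √7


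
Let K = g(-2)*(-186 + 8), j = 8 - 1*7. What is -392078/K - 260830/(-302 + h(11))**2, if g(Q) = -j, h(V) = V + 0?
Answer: -16623992429/7536609 ≈ -2205.8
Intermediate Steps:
h(V) = V
j = 1 (j = 8 - 7 = 1)
g(Q) = -1 (g(Q) = -1*1 = -1)
K = 178 (K = -(-186 + 8) = -1*(-178) = 178)
-392078/K - 260830/(-302 + h(11))**2 = -392078/178 - 260830/(-302 + 11)**2 = -392078*1/178 - 260830/((-291)**2) = -196039/89 - 260830/84681 = -16623992429/7536609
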